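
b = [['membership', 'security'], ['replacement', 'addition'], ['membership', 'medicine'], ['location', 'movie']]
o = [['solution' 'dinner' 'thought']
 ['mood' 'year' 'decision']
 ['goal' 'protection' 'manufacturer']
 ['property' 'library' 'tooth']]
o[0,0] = 'solution'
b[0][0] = 'membership'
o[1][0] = 'mood'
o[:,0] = ['solution', 'mood', 'goal', 'property']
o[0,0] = 'solution'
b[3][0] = 'location'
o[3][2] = 'tooth'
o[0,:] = ['solution', 'dinner', 'thought']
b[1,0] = 'replacement'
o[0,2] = 'thought'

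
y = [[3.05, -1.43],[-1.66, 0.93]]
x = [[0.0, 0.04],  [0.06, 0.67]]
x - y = [[-3.05,1.47], [1.72,-0.26]]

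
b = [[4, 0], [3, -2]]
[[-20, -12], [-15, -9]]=b@ [[-5, -3], [0, 0]]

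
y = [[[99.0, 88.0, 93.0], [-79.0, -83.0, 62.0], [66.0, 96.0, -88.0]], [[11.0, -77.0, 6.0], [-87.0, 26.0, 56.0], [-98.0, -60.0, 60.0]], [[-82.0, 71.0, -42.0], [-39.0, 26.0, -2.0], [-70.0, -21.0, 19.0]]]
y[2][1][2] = -2.0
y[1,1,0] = -87.0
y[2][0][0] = -82.0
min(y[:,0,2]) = -42.0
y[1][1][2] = 56.0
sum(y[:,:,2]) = 164.0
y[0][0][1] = 88.0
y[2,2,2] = 19.0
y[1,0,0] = 11.0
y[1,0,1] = -77.0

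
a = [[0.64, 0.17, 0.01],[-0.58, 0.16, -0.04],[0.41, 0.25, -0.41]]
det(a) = -0.081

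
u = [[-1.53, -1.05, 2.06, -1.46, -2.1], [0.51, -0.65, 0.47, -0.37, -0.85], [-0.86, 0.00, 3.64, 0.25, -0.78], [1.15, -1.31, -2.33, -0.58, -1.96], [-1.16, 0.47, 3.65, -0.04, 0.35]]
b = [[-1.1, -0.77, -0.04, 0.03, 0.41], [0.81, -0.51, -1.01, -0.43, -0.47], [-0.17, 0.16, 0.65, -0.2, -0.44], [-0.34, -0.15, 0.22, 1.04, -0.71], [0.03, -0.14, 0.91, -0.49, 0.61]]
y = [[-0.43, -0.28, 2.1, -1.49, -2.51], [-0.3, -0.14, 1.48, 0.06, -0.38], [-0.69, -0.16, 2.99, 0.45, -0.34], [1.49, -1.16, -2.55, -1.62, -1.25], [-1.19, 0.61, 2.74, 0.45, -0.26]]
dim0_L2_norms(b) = [1.42, 0.96, 1.52, 1.24, 1.21]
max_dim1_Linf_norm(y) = 2.99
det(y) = -0.00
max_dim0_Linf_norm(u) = 3.65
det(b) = 1.23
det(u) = -0.67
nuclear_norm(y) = 10.46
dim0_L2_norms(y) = [2.09, 1.36, 5.44, 2.29, 2.86]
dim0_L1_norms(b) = [2.45, 1.73, 2.83, 2.19, 2.64]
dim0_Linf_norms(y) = [1.49, 1.16, 2.99, 1.62, 2.51]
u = b + y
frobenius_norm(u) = 7.64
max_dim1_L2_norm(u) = 3.87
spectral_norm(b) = 1.86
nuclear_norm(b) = 5.88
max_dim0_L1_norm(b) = 2.83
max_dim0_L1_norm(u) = 12.15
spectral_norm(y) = 5.90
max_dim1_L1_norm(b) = 3.23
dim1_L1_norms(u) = [8.2, 2.85, 5.53, 7.33, 5.67]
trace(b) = 0.69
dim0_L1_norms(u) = [5.21, 3.48, 12.15, 2.7, 6.04]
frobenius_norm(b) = 2.87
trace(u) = 1.23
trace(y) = 0.54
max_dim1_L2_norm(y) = 3.78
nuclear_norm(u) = 12.12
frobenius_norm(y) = 7.02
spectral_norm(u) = 6.44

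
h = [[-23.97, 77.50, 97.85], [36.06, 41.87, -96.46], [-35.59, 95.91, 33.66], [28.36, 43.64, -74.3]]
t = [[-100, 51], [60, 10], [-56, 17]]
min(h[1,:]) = -96.46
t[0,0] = -100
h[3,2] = -74.3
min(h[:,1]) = 41.87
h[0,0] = -23.97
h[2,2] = 33.66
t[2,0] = -56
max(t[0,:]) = 51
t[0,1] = 51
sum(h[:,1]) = 258.92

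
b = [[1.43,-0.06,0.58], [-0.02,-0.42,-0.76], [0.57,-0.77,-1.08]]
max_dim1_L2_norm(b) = 1.54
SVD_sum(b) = [[-0.03, 0.06, 0.09], [0.19, -0.44, -0.69], [0.33, -0.75, -1.16]] + [[1.46, -0.12, 0.49], [-0.22, 0.02, -0.07], [0.24, -0.02, 0.08]] + [[0.00, 0.0, -0.0],[0.00, 0.00, -0.00],[-0.00, -0.0, 0.0]]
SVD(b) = [[0.07,  0.98,  -0.21],  [-0.51,  -0.14,  -0.85],  [-0.86,  0.16,  0.49]] @ diag([1.6534636017420596, 1.5778253523287966, 0.005027450913116117]) @ [[-0.23, 0.53, 0.82],  [0.94, -0.08, 0.32],  [-0.23, -0.85, 0.48]]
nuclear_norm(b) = 3.24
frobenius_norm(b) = 2.29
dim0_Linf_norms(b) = [1.43, 0.77, 1.08]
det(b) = -0.01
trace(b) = -0.07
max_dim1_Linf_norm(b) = 1.43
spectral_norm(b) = 1.65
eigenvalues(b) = [1.58, -1.65, 0.01]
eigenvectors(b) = [[-0.97,0.15,0.23], [0.10,-0.52,0.85], [-0.24,-0.84,-0.48]]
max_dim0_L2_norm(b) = 1.54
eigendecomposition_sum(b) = [[1.47, -0.19, 0.37], [-0.15, 0.02, -0.04], [0.36, -0.05, 0.09]] + [[-0.04,0.13,0.21], [0.13,-0.44,-0.72], [0.21,-0.72,-1.17]] + [[0.00, 0.00, -0.00], [0.00, 0.00, -0.0], [-0.0, -0.00, 0.0]]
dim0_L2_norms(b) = [1.54, 0.88, 1.44]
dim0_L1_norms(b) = [2.02, 1.25, 2.42]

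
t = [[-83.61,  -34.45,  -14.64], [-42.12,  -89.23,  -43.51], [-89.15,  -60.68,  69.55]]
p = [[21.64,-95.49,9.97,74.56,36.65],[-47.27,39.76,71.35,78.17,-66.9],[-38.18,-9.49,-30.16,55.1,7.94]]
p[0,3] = 74.56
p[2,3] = 55.1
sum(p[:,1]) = -65.22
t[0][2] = -14.64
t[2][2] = 69.55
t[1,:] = [-42.12, -89.23, -43.51]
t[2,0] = -89.15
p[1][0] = -47.27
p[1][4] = -66.9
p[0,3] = 74.56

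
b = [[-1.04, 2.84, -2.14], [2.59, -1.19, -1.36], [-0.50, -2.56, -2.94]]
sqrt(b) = [[1.29, -0.36, -1.22], [1.28, 0.31, 0.3], [1.84, -2.79, 0.37]]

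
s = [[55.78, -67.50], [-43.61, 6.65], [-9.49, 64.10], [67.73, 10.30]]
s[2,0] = -9.49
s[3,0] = 67.73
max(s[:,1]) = 64.1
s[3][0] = 67.73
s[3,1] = 10.3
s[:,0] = [55.78, -43.61, -9.49, 67.73]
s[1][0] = -43.61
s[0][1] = -67.5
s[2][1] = 64.1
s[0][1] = -67.5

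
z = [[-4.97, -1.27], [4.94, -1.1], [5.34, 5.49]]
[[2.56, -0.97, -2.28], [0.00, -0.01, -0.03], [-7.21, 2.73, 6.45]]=z@[[-0.24, 0.09, 0.21], [-1.08, 0.41, 0.97]]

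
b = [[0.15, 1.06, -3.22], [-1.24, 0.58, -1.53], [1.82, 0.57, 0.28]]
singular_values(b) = [3.8, 2.2, 0.39]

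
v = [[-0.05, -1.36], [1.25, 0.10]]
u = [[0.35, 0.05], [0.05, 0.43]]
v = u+[[-0.40, -1.41], [1.20, -0.33]]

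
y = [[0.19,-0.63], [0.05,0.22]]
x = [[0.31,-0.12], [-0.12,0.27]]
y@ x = [[0.13, -0.19], [-0.01, 0.05]]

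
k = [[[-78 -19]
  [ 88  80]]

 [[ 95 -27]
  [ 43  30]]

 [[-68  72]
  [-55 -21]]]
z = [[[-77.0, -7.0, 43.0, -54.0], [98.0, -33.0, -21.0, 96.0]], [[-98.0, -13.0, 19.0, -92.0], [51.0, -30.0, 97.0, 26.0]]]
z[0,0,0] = -77.0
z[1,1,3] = 26.0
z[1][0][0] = -98.0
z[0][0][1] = -7.0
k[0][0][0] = -78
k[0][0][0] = -78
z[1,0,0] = -98.0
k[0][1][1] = 80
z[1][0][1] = -13.0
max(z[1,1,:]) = 97.0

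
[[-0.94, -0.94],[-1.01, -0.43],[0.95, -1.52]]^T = [[-0.94, -1.01, 0.95], [-0.94, -0.43, -1.52]]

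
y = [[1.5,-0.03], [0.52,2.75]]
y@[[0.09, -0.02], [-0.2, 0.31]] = [[0.14, -0.04], [-0.50, 0.84]]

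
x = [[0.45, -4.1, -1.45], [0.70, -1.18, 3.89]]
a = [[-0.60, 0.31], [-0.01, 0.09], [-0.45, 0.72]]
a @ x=[[-0.05, 2.09, 2.08], [0.06, -0.07, 0.36], [0.30, 1.0, 3.45]]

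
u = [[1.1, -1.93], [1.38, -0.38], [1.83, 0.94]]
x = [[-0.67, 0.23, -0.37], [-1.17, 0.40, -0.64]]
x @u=[[-1.1, 0.86], [-1.91, 1.50]]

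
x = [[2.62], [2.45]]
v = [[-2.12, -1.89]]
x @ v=[[-5.55, -4.95], [-5.19, -4.63]]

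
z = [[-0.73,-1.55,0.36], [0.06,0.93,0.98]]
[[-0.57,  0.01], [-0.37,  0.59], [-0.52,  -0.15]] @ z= [[0.42, 0.89, -0.2], [0.31, 1.12, 0.44], [0.37, 0.67, -0.33]]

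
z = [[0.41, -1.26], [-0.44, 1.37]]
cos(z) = [[0.72, 0.86], [0.30, 0.07]]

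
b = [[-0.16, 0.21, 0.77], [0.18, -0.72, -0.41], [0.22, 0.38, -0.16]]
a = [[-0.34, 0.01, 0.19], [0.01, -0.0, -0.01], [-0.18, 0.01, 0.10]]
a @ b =[[0.1, -0.01, -0.3],  [-0.00, -0.0, 0.01],  [0.05, -0.01, -0.16]]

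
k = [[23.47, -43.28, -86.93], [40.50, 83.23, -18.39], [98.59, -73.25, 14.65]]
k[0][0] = 23.47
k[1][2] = -18.39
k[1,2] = -18.39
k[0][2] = -86.93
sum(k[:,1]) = -33.3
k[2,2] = 14.65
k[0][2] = -86.93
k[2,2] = 14.65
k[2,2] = 14.65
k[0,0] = 23.47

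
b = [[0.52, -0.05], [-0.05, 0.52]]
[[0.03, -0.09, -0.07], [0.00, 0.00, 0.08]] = b@[[0.05, -0.17, -0.12], [0.01, -0.01, 0.14]]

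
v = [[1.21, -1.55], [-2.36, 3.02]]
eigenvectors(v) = [[-0.79, 0.46], [-0.62, -0.89]]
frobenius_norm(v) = 4.31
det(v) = -0.00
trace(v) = 4.23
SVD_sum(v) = [[1.21, -1.55], [-2.36, 3.02]] + [[-0.0,  -0.0], [-0.0,  -0.00]]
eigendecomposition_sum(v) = [[-0.00, -0.00], [-0.0, -0.00]] + [[1.21, -1.55],[-2.36, 3.02]]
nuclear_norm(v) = 4.31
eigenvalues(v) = [-0.0, 4.23]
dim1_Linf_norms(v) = [1.55, 3.02]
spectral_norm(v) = 4.31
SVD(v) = [[-0.46, 0.89], [0.89, 0.46]] @ diag([4.307737134719361, 0.0008821336774179195]) @ [[-0.62, 0.79], [-0.79, -0.62]]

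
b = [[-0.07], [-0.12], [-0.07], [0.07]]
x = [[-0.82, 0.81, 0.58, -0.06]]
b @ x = [[0.06, -0.06, -0.04, 0.00], [0.1, -0.10, -0.07, 0.01], [0.06, -0.06, -0.04, 0.0], [-0.06, 0.06, 0.04, -0.00]]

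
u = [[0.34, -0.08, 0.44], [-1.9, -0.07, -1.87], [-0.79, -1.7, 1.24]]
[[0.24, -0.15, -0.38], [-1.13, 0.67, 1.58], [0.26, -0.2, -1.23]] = u@ [[0.64,-0.23,-0.38], [-0.47,0.13,0.55], [-0.03,-0.13,-0.48]]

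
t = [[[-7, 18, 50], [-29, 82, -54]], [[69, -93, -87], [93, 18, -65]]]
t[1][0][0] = 69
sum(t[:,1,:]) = 45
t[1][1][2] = -65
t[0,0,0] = -7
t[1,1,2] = -65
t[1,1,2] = -65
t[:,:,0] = [[-7, -29], [69, 93]]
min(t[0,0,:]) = -7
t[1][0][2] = -87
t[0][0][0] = -7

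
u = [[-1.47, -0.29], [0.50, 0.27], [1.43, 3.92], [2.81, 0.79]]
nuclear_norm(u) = 7.16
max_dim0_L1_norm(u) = 6.21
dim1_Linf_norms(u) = [1.47, 0.5, 3.92, 2.81]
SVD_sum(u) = [[-0.71, -0.89], [0.33, 0.41], [2.47, 3.09], [1.48, 1.85]] + [[-0.76, 0.60],[0.17, -0.14],[-1.04, 0.83],[1.33, -1.06]]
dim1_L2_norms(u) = [1.5, 0.57, 4.17, 2.92]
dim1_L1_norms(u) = [1.76, 0.77, 5.35, 3.6]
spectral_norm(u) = 4.78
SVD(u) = [[-0.24,  -0.41],[0.11,  0.09],[0.83,  -0.56],[0.50,  0.72]] @ diag([4.78001470353699, 2.3771536412209833]) @ [[0.62, 0.78], [0.78, -0.62]]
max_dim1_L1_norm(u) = 5.35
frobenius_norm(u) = 5.34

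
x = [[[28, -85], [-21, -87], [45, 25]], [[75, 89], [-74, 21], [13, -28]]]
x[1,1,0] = -74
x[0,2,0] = 45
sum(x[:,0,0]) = 103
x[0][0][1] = -85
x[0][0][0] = 28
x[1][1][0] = -74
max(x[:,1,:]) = 21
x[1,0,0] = 75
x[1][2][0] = 13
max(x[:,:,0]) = 75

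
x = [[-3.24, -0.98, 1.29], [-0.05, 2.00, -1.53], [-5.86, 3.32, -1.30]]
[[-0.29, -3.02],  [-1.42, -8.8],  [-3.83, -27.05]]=x @ [[0.46,2.56], [0.03,-2.89], [0.95,1.89]]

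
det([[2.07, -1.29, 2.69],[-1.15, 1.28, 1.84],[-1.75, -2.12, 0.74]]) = 25.675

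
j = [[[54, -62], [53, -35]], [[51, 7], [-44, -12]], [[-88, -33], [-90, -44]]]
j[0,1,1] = -35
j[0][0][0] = 54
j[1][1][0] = -44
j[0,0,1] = -62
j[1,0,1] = 7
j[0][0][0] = 54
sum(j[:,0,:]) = -71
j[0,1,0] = 53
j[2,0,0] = -88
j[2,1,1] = -44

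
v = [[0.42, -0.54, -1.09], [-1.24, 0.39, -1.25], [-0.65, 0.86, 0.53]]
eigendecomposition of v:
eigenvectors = [[(-0.75+0j), (-0.49+0.08j), -0.49-0.08j], [0.12+0.00j, -0.77+0.00j, -0.77-0.00j], [0.65+0.00j, 0.22+0.33j, (0.22-0.33j)]]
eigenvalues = [(1.44+0j), (-0.05+0.66j), (-0.05-0.66j)]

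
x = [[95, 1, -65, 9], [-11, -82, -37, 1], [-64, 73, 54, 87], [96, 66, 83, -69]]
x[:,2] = [-65, -37, 54, 83]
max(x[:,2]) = 83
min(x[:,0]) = -64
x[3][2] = 83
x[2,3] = 87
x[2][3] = 87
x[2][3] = 87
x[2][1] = 73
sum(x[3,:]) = 176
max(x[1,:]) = 1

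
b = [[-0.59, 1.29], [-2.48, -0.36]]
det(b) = 3.412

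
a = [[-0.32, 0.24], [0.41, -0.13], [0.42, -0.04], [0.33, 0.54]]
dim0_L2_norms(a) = [0.75, 0.61]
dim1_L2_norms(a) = [0.4, 0.43, 0.42, 0.63]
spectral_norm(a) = 0.75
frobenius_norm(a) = 0.96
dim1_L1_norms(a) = [0.56, 0.54, 0.46, 0.87]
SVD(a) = [[-0.37, 0.48],[0.51, -0.32],[0.55, -0.18],[0.55, 0.8]] @ diag([0.7489136162520171, 0.6021863460693262]) @ [[0.99, 0.16],  [-0.16, 0.99]]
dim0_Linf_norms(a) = [0.42, 0.54]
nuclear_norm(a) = 1.35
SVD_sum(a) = [[-0.27, -0.04], [0.38, 0.06], [0.40, 0.07], [0.41, 0.07]] + [[-0.05,0.28], [0.03,-0.19], [0.02,-0.11], [-0.08,0.47]]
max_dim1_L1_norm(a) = 0.87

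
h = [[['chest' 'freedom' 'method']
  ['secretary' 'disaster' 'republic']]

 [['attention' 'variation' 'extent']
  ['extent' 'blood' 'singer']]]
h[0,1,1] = 'disaster'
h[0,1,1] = 'disaster'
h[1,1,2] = 'singer'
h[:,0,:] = [['chest', 'freedom', 'method'], ['attention', 'variation', 'extent']]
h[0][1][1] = 'disaster'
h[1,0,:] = ['attention', 'variation', 'extent']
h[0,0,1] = 'freedom'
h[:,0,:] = [['chest', 'freedom', 'method'], ['attention', 'variation', 'extent']]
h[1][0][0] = 'attention'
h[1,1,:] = ['extent', 'blood', 'singer']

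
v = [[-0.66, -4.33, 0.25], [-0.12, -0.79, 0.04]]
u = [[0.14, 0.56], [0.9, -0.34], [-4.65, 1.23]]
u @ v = [[-0.16, -1.05, 0.06], [-0.55, -3.63, 0.21], [2.92, 19.16, -1.11]]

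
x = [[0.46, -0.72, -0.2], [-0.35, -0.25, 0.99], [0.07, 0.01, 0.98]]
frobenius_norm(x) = 1.70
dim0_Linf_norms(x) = [0.46, 0.72, 0.99]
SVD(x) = [[0.19, -0.98, -0.01],[-0.73, -0.15, 0.67],[-0.66, -0.12, -0.74]] @ diag([1.4356679765467684, 0.8500976607453403, 0.3416012709481738]) @ [[0.21, 0.03, -0.98], [-0.48, 0.87, -0.08], [-0.85, -0.49, -0.19]]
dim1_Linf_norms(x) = [0.72, 0.99, 0.98]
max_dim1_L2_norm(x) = 1.08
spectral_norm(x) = 1.44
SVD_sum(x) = [[0.06, 0.01, -0.26], [-0.22, -0.03, 1.02], [-0.19, -0.03, 0.92]] + [[0.4,-0.73,0.06], [0.06,-0.11,0.01], [0.05,-0.09,0.01]] + [[0.00, 0.00, 0.0], [-0.19, -0.11, -0.04], [0.22, 0.12, 0.05]]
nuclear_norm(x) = 2.63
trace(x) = 1.19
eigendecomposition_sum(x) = [[(-0.12+0j), (-0.29+0j), (0.18-0j)], [(-0.16+0j), -0.41+0.00j, (0.25-0j)], [0.01-0.00j, 0.02-0.00j, -0.01+0.00j]] + [[(0.29+0.34j), (-0.21-0.17j), -0.19+1.77j], [-0.09-0.22j, (0.08+0.12j), (0.37-0.87j)], [0.03-0.14j, (-0+0.09j), (0.49-0.29j)]] + [[0.29-0.34j,-0.21+0.17j,-0.19-1.77j],  [-0.09+0.22j,0.08-0.12j,0.37+0.87j],  [0.03+0.14j,(-0-0.09j),0.49+0.29j]]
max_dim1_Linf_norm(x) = 0.99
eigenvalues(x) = [(-0.54+0j), (0.86+0.16j), (0.86-0.16j)]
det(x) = -0.42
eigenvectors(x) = [[0.58+0.00j, (0.85+0j), (0.85-0j)], [(0.81+0j), (-0.43-0.13j), (-0.43+0.13j)], [-0.03+0.00j, (-0.16-0.22j), -0.16+0.22j]]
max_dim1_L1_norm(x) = 1.59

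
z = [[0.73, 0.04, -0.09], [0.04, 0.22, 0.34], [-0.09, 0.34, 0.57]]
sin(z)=[[0.66,0.04,-0.07], [0.04,0.20,0.31], [-0.07,0.31,0.51]]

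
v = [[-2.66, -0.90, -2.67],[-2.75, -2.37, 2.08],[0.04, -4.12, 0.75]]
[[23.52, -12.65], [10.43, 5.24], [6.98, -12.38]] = v @ [[-4.44,-1.52], [-2.39,3.89], [-3.58,4.94]]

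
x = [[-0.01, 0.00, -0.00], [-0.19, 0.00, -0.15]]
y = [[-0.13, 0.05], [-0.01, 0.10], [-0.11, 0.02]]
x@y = [[0.00, -0.00], [0.04, -0.01]]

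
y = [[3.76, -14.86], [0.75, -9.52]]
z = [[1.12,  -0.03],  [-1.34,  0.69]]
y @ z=[[24.12, -10.37], [13.6, -6.59]]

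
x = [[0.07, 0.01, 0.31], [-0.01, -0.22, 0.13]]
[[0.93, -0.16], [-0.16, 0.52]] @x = [[0.07,0.04,0.27], [-0.02,-0.12,0.02]]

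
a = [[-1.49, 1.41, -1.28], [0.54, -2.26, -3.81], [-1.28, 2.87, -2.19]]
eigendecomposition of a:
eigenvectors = [[-0.92+0.00j,  0.14-0.34j,  (0.14+0.34j)], [(-0.4+0j),  (0.7+0j),  0.70-0.00j], [(0.02+0j),  0.07-0.61j,  0.07+0.61j]]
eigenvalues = [(-0.85+0j), (-2.55+3.05j), (-2.55-3.05j)]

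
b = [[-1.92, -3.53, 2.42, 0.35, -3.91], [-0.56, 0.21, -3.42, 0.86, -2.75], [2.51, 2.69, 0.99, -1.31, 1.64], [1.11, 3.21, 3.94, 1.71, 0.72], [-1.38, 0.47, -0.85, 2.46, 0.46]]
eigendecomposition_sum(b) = [[(-1.49-4.3j), (-1.88-3.21j), 0.57-6.96j, 0.57+3.77j, (-1.48-7.46j)],[-0.23+1.77j, 0.09+1.46j, (-1.42+2.34j), (0.46-1.42j), -0.79+2.88j],[(1.08+1.76j), 1.14+1.24j, (0.43+3.14j), (-0.62-1.62j), (1.38+3.16j)],[0.19-1.96j, (-0.16-1.6j), (1.48-2.63j), -0.46+1.59j, 0.77-3.20j],[(-0.42-0.38j), (-0.4-0.24j), (-0.36-0.79j), 0.29+0.38j, (-0.62-0.72j)]] + [[-1.49+4.30j, -1.88+3.21j, 0.57+6.96j, 0.57-3.77j, (-1.48+7.46j)], [-0.23-1.77j, (0.09-1.46j), -1.42-2.34j, 0.46+1.42j, -0.79-2.88j], [1.08-1.76j, (1.14-1.24j), 0.43-3.14j, (-0.62+1.62j), 1.38-3.16j], [0.19+1.96j, (-0.16+1.6j), (1.48+2.63j), -0.46-1.59j, 0.77+3.20j], [(-0.42+0.38j), (-0.4+0.24j), (-0.36+0.79j), 0.29-0.38j, (-0.62+0.72j)]] + [[(0.49-0j), (-0.16+0j), 1.04-0.00j, -0.45-0.00j, 0.79-0.00j], [(-0.31+0j), (0.1-0j), -0.65+0.00j, (0.28+0j), -0.50+0.00j], [-0.01+0.00j, 0.00-0.00j, -0.02+0.00j, (0.01+0j), -0.01+0.00j], [(0.33-0j), -0.11+0.00j, (0.7-0j), (-0.3-0j), (0.53-0j)], [(0.02-0j), -0.01+0.00j, 0.05-0.00j, (-0.02-0j), (0.04-0j)]] + [[0.28+0.04j, (0.19+1j), (0.12+0.05j), -0.17+0.89j, (-0.87-0.15j)], [(0.11+0.05j), (-0.04+0.42j), 0.04+0.03j, -0.17+0.34j, (-0.33-0.16j)], [(0.18-0j), (0.2+0.61j), (0.08+0.02j), -0.04+0.57j, (-0.56-0.02j)], [0.20-0.47j, 1.81+0.14j, 0.14-0.18j, (1.46+0.72j), -0.67+1.44j], [(-0.28-0.28j), (0.64-1.25j), (-0.09-0.15j), (0.95-0.83j), 0.83+0.91j]] + [[0.28-0.04j, (0.19-1j), 0.12-0.05j, -0.17-0.89j, (-0.87+0.15j)], [(0.11-0.05j), -0.04-0.42j, 0.04-0.03j, -0.17-0.34j, -0.33+0.16j], [0.18+0.00j, (0.2-0.61j), 0.08-0.02j, -0.04-0.57j, (-0.56+0.02j)], [0.20+0.47j, 1.81-0.14j, (0.14+0.18j), 1.46-0.72j, -0.67-1.44j], [(-0.28+0.28j), 0.64+1.25j, -0.09+0.15j, (0.95+0.83j), (0.83-0.91j)]]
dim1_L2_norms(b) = [6.12, 4.51, 4.35, 5.52, 3.02]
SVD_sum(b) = [[-1.9, -2.92, -1.38, 0.25, -2.59],[-1.14, -1.76, -0.83, 0.15, -1.56],[1.7, 2.60, 1.23, -0.23, 2.31],[1.68, 2.57, 1.22, -0.22, 2.28],[-0.17, -0.26, -0.12, 0.02, -0.23]] + [[-0.34,-0.74,3.81,0.41,-0.91], [0.21,0.46,-2.39,-0.26,0.57], [0.02,0.05,-0.26,-0.03,0.06], [-0.26,-0.56,2.90,0.31,-0.69], [0.05,0.12,-0.6,-0.06,0.14]] + [[0.06, -0.10, 0.02, -0.19, 0.04], [-0.46, 0.73, -0.12, 1.4, -0.28], [0.27, -0.42, 0.07, -0.81, 0.16], [-0.59, 0.92, -0.15, 1.78, -0.36], [-0.73, 1.14, -0.18, 2.2, -0.44]] + [[0.25, 0.23, -0.03, -0.13, -0.45], [0.83, 0.78, -0.08, -0.43, -1.48], [0.50, 0.47, -0.05, -0.26, -0.90], [0.29, 0.27, -0.03, -0.15, -0.51], [-0.55, -0.52, 0.06, 0.29, 0.99]] + [[0.01, -0.01, -0.0, 0.01, 0.0], [-0.0, 0.0, 0.00, -0.00, -0.00], [0.02, -0.01, -0.00, 0.01, 0.0], [-0.01, 0.01, 0.0, -0.01, -0.00], [0.02, -0.01, -0.0, 0.01, 0.0]]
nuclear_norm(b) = 20.19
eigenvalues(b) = [(-2.04+1.16j), (-2.04-1.16j), (0.32+0j), (2.61+2.11j), (2.61-2.11j)]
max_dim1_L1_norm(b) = 12.13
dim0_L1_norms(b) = [7.48, 10.11, 11.62, 6.69, 9.48]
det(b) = 19.61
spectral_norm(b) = 7.83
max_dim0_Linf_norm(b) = 3.94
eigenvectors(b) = [[0.80+0.00j, 0.80-0.00j, (-0.73+0j), (-0.1-0.37j), (-0.1+0.37j)], [(-0.28-0.14j), (-0.28+0.14j), 0.46+0.00j, 0.00-0.16j, 0.00+0.16j], [-0.35+0.08j, (-0.35-0.08j), (0.01+0j), -0.09-0.22j, -0.09+0.22j], [0.31+0.14j, (0.31-0.14j), (-0.49+0j), (-0.69+0j), (-0.69-0j)], [0.09-0.05j, 0.09+0.05j, -0.04+0.00j, (-0.21+0.49j), -0.21-0.49j]]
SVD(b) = [[-0.58, 0.71, -0.06, -0.21, 0.33],[-0.35, -0.44, 0.43, -0.7, -0.05],[0.52, -0.05, -0.25, -0.42, 0.70],[0.51, 0.54, 0.55, -0.24, -0.30],[-0.05, -0.11, 0.67, 0.47, 0.56]] @ diag([7.828374130267288, 5.690734984577357, 3.8968281331178103, 2.7296356779314026, 0.04139297736123382]) @ [[0.42, 0.64, 0.30, -0.06, 0.57],[-0.08, -0.18, 0.95, 0.1, -0.23],[-0.28, 0.43, -0.07, 0.84, -0.17],[-0.43, -0.4, 0.04, 0.23, 0.77],[0.75, -0.45, -0.06, 0.48, 0.04]]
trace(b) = 1.45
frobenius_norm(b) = 10.78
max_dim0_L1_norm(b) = 11.62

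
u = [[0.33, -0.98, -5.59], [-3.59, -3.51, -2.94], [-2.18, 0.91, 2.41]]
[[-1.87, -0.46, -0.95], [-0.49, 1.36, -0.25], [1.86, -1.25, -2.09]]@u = [[3.11,2.58,9.52], [-4.5,-4.52,-1.86], [9.66,0.66,-11.76]]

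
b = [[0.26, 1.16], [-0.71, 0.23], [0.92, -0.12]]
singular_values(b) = [1.2, 1.18]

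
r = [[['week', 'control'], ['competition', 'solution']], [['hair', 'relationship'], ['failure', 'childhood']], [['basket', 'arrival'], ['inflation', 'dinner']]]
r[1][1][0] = 'failure'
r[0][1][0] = 'competition'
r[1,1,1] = 'childhood'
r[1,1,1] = 'childhood'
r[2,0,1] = 'arrival'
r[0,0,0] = 'week'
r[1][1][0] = 'failure'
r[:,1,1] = ['solution', 'childhood', 'dinner']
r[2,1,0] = 'inflation'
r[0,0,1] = 'control'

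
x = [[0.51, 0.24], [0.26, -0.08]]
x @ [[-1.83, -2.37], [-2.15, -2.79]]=[[-1.45, -1.88], [-0.30, -0.39]]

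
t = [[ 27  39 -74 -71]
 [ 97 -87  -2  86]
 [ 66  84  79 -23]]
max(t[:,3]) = 86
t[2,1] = 84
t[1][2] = -2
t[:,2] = [-74, -2, 79]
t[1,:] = [97, -87, -2, 86]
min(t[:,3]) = -71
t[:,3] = [-71, 86, -23]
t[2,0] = 66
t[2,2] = 79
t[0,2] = -74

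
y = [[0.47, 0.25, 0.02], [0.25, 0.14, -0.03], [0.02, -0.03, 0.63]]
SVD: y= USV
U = [[-0.13, 0.87, 0.47], [-0.01, 0.48, -0.88], [-0.99, -0.12, -0.06]]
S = [0.63, 0.6, 0.0]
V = [[-0.13, -0.01, -0.99], [0.87, 0.48, -0.12], [0.47, -0.88, -0.06]]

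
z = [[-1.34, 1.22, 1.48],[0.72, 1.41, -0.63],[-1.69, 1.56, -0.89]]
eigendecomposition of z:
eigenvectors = [[0.16-0.62j, 0.16+0.62j, (0.46+0j)], [(0.01+0.18j), 0.01-0.18j, 0.86+0.00j], [0.75+0.00j, 0.75-0.00j, 0.22+0.00j]]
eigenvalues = [(-1.23+1.78j), (-1.23-1.78j), (1.64+0j)]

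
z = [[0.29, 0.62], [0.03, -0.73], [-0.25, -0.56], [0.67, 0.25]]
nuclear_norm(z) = 1.84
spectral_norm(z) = 1.24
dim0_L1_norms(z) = [1.24, 2.16]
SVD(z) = [[0.55, -0.03], [-0.52, 0.59], [-0.5, 0.04], [0.42, 0.81]] @ diag([1.235443307679036, 0.6028928872619771]) @ [[0.45,0.89],  [0.89,-0.45]]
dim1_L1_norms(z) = [0.91, 0.76, 0.81, 0.92]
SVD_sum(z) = [[0.31, 0.61], [-0.29, -0.57], [-0.27, -0.55], [0.23, 0.47]] + [[-0.02, 0.01],  [0.32, -0.16],  [0.02, -0.01],  [0.44, -0.22]]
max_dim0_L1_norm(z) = 2.16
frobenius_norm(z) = 1.37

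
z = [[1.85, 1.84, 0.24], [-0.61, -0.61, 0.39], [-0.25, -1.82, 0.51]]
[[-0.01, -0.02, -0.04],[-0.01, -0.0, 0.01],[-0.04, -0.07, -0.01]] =z @ [[-0.02, -0.05, -0.03], [0.02, 0.04, 0.01], [-0.02, -0.02, 0.00]]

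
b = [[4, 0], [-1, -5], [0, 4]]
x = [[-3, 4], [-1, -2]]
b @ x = [[-12, 16], [8, 6], [-4, -8]]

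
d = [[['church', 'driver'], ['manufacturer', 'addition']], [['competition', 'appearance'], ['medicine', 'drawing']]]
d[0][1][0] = 'manufacturer'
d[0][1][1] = 'addition'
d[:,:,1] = [['driver', 'addition'], ['appearance', 'drawing']]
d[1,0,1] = 'appearance'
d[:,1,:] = [['manufacturer', 'addition'], ['medicine', 'drawing']]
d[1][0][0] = 'competition'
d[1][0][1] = 'appearance'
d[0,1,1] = 'addition'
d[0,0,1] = 'driver'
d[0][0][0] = 'church'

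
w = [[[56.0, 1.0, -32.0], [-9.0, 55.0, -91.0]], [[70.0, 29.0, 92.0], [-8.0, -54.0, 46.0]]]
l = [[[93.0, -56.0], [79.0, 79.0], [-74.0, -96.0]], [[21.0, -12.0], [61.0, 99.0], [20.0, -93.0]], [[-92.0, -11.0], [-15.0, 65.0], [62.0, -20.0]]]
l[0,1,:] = [79.0, 79.0]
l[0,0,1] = -56.0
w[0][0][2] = -32.0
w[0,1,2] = -91.0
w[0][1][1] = 55.0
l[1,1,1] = 99.0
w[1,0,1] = 29.0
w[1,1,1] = -54.0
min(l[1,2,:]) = -93.0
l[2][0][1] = -11.0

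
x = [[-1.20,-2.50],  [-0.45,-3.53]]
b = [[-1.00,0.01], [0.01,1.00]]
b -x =[[0.20,  2.51], [0.46,  4.53]]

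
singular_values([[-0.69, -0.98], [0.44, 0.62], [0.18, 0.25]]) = [1.45, 0.0]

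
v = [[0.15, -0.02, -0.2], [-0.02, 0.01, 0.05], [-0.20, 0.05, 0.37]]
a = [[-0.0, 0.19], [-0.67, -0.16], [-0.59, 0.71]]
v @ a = [[0.13, -0.11], [-0.04, 0.03], [-0.25, 0.22]]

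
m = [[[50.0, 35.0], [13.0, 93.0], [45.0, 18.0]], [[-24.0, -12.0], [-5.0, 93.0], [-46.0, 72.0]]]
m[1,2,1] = 72.0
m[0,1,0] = 13.0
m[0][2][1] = 18.0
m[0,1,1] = 93.0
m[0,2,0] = 45.0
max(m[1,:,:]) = 93.0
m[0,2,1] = 18.0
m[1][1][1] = 93.0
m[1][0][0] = -24.0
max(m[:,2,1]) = 72.0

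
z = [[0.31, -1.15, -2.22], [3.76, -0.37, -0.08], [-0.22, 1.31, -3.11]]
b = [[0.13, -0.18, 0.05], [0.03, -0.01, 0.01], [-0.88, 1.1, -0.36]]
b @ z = [[-0.65, -0.02, -0.43], [-0.03, -0.02, -0.1], [3.94, 0.13, 2.99]]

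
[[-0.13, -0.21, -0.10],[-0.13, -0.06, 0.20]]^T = [[-0.13, -0.13], [-0.21, -0.06], [-0.10, 0.20]]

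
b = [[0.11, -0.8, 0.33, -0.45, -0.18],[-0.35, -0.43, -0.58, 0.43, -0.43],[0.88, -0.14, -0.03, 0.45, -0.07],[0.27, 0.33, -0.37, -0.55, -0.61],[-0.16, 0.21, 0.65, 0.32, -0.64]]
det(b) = 1.005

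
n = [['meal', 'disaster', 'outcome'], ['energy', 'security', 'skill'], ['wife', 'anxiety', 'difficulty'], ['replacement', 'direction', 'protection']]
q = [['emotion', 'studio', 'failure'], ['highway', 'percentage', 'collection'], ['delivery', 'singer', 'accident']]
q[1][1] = 'percentage'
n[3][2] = 'protection'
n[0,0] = 'meal'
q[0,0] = 'emotion'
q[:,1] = ['studio', 'percentage', 'singer']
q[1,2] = 'collection'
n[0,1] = 'disaster'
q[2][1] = 'singer'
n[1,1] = 'security'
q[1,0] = 'highway'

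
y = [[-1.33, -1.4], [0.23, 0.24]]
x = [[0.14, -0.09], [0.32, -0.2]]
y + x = [[-1.19, -1.49], [0.55, 0.04]]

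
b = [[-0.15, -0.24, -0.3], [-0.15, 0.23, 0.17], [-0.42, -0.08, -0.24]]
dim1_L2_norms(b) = [0.41, 0.32, 0.49]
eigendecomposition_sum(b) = [[-0.26, -0.10, -0.21], [0.03, 0.01, 0.02], [-0.36, -0.14, -0.29]] + [[0.11, -0.14, -0.09], [-0.18, 0.22, 0.15], [-0.05, 0.06, 0.04]] + [[0.0,0.0,-0.0], [0.00,0.0,-0.00], [-0.0,-0.00,0.0]]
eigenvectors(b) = [[-0.59, -0.52, -0.26], [0.06, 0.82, -0.68], [-0.81, 0.25, 0.68]]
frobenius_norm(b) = 0.72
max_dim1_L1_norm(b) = 0.74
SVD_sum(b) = [[-0.24, -0.17, -0.26], [0.07, 0.05, 0.08], [-0.28, -0.19, -0.30]] + [[0.09,  -0.08,  -0.04], [-0.22,  0.18,  0.09], [-0.14,  0.11,  0.06]] + [[0.0, 0.0, -0.0], [0.00, 0.0, -0.00], [-0.00, -0.00, 0.0]]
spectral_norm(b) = 0.61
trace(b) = -0.16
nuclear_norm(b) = 0.99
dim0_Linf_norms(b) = [0.42, 0.24, 0.3]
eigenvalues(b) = [-0.54, 0.37, 0.0]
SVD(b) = [[-0.64, 0.34, -0.69], [0.19, -0.80, -0.57], [-0.74, -0.5, 0.45]] @ diag([0.6106764481262712, 0.37665403657181384, 0.00245202733270346]) @ [[0.62, 0.42, 0.66], [0.74, -0.6, -0.31], [-0.26, -0.68, 0.68]]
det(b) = -0.00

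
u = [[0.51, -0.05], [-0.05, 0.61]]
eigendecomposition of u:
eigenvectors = [[-0.92, 0.38], [-0.38, -0.92]]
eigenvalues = [0.49, 0.63]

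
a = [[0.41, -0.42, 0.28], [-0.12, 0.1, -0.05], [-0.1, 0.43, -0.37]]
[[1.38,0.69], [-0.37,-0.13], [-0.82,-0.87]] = a @[[1.98,-0.04], [-1.08,-0.49], [0.42,1.78]]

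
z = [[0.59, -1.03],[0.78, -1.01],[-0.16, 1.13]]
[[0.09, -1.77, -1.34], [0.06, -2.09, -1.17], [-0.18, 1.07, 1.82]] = z @ [[-0.16,-1.79,0.71], [-0.18,0.69,1.71]]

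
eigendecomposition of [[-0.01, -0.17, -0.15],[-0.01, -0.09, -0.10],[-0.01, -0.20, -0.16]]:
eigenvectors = [[0.62,0.97,0.13], [0.39,0.11,-0.67], [0.68,-0.2,0.73]]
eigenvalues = [-0.28, 0.0, 0.02]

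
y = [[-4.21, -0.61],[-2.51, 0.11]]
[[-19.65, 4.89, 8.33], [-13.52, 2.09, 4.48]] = y@[[5.22, -0.91, -1.83], [-3.81, -1.73, -1.03]]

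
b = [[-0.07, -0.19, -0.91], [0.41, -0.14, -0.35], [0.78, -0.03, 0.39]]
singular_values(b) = [1.11, 0.84, 0.0]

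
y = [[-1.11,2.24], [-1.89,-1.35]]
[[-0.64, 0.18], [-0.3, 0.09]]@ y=[[0.37, -1.68], [0.16, -0.79]]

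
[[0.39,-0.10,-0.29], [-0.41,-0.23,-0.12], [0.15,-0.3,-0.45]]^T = [[0.39, -0.41, 0.15],[-0.1, -0.23, -0.30],[-0.29, -0.12, -0.45]]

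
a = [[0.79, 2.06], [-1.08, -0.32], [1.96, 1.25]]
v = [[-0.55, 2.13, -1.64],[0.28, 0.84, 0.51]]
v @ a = [[-5.95,-3.86], [0.31,0.95]]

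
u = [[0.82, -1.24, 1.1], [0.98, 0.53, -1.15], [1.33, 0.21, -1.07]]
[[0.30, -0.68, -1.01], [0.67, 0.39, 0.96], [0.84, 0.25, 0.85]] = u @ [[0.54, -0.01, 0.04],  [0.02, 0.39, 0.22],  [-0.11, -0.17, -0.7]]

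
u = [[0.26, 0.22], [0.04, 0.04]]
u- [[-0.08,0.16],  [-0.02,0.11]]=[[0.34, 0.06], [0.06, -0.07]]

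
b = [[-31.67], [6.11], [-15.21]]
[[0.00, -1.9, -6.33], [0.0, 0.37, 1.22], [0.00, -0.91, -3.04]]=b@[[-0.0, 0.06, 0.2]]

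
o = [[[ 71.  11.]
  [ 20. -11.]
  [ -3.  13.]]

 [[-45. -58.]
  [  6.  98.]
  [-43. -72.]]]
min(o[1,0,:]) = -58.0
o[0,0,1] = 11.0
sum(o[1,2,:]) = -115.0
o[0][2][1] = 13.0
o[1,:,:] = [[-45.0, -58.0], [6.0, 98.0], [-43.0, -72.0]]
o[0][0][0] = 71.0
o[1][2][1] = -72.0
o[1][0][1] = -58.0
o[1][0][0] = -45.0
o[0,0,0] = 71.0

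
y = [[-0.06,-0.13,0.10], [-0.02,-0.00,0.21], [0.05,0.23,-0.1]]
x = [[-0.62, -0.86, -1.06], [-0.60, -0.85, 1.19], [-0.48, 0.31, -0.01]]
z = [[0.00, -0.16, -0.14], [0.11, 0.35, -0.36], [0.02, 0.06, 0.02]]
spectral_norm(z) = 0.52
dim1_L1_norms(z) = [0.3, 0.82, 0.1]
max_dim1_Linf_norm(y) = 0.23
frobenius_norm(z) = 0.56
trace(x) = -1.48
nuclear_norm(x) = 3.65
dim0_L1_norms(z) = [0.13, 0.57, 0.52]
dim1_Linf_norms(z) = [0.16, 0.36, 0.06]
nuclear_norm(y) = 0.53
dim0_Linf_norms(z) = [0.11, 0.35, 0.36]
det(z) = 0.00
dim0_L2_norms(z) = [0.11, 0.39, 0.39]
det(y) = 0.00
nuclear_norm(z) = 0.75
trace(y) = -0.16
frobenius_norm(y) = 0.37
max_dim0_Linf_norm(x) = 1.19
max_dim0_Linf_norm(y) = 0.23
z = x @ y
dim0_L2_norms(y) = [0.08, 0.26, 0.25]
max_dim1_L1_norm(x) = 2.64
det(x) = 1.35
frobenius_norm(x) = 2.25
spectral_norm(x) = 1.60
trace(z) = 0.37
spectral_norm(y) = 0.33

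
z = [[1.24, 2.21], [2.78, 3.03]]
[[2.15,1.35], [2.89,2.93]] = z@[[-0.05, 1.00], [1.0, 0.05]]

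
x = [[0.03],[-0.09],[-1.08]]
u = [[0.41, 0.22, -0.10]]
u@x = [[0.1]]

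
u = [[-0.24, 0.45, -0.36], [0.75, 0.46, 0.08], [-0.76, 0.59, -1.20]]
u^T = [[-0.24,0.75,-0.76], [0.45,0.46,0.59], [-0.36,0.08,-1.20]]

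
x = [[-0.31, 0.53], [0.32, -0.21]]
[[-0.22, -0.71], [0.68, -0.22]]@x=[[-0.16, 0.03], [-0.28, 0.41]]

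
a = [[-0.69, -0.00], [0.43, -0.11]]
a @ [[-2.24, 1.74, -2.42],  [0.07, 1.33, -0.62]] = [[1.55, -1.20, 1.67],[-0.97, 0.6, -0.97]]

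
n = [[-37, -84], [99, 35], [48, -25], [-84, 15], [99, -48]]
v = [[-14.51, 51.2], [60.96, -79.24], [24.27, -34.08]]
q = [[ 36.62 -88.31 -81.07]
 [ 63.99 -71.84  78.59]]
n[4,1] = -48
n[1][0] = 99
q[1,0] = 63.99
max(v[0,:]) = 51.2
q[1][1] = -71.84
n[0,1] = -84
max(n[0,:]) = -37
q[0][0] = 36.62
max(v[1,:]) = 60.96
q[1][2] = 78.59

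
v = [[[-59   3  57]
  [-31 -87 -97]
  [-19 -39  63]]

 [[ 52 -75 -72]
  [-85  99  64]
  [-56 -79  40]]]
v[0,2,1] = -39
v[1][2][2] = 40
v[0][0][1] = 3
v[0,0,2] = 57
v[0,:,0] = [-59, -31, -19]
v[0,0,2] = 57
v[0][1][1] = -87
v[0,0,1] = 3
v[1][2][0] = -56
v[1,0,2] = -72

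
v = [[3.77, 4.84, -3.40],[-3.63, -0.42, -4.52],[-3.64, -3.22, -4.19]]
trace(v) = -0.84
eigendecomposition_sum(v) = [[(0.04-0j), 0.02-0.00j, (0.09+0j)], [(-1.78+0j), (-0.81+0j), (-4.2-0j)], [(-2.42+0j), -1.11+0.00j, (-5.72-0j)]] + [[(1.87+0.34j),  2.41-3.49j,  -1.74+2.57j], [(-0.93+0.52j),  (0.2+2.37j),  -0.16-1.73j], [-0.61-0.24j,  -1.06+1.02j,  (0.77-0.75j)]] + [[(1.87-0.34j), 2.41+3.49j, (-1.74-2.57j)],[-0.93-0.52j, (0.2-2.37j), -0.16+1.73j],[-0.61+0.24j, (-1.06-1.02j), 0.77+0.75j]]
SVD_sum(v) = [[2.51, 1.83, 1.7],[-3.52, -2.56, -2.38],[-4.44, -3.23, -3.00]] + [[1.07, 3.19, -5.02], [0.51, 1.53, -2.40], [0.2, 0.6, -0.94]] + [[0.18, -0.18, -0.08], [-0.62, 0.61, 0.26], [0.6, -0.59, -0.25]]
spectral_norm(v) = 8.73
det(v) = -76.76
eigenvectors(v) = [[-0.01+0.00j, (0.84+0j), 0.84-0.00j], [0.59+0.00j, (-0.36+0.3j), (-0.36-0.3j)], [0.81+0.00j, (-0.28-0.06j), (-0.28+0.06j)]]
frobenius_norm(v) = 11.14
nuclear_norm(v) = 16.82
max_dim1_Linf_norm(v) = 4.84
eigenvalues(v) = [(-6.5+0j), (2.83+1.95j), (2.83-1.95j)]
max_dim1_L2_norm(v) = 7.01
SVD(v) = [[-0.41, 0.89, -0.21], [0.57, 0.43, 0.7], [0.72, 0.17, -0.68]] @ diag([8.73373753152904, 6.797520618960205, 1.2929973569856568]) @ [[-0.71, -0.52, -0.48], [0.18, 0.53, -0.83], [-0.68, 0.67, 0.28]]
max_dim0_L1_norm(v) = 12.11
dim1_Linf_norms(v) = [4.84, 4.52, 4.19]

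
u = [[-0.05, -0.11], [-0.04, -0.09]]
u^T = [[-0.05,  -0.04], [-0.11,  -0.09]]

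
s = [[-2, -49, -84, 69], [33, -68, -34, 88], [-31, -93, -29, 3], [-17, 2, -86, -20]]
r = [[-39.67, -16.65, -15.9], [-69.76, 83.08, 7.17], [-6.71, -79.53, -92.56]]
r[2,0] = -6.71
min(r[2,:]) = -92.56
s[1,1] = -68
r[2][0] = -6.71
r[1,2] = 7.17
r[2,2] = -92.56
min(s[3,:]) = -86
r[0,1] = -16.65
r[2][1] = -79.53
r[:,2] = [-15.9, 7.17, -92.56]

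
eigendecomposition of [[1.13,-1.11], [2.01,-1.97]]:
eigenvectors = [[0.70, 0.49],[0.72, 0.87]]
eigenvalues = [-0.01, -0.83]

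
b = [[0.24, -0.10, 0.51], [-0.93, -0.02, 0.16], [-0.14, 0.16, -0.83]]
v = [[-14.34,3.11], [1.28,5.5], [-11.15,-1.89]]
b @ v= [[-9.26,-0.77], [11.53,-3.30], [11.47,2.01]]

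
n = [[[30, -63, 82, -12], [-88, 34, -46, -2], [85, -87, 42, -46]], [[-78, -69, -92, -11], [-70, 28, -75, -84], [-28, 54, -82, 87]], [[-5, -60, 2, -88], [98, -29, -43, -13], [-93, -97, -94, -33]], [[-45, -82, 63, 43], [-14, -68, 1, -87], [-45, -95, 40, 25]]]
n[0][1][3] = -2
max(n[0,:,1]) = 34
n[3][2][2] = 40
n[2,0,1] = -60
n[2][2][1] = -97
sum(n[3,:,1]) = -245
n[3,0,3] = 43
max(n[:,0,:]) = 82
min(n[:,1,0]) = -88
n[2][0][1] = -60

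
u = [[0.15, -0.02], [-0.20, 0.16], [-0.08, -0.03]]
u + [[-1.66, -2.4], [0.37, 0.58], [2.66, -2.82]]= [[-1.51, -2.42], [0.17, 0.74], [2.58, -2.85]]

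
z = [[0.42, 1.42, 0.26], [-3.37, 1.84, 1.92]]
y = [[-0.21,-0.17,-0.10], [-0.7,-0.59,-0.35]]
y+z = [[0.21, 1.25, 0.16], [-4.07, 1.25, 1.57]]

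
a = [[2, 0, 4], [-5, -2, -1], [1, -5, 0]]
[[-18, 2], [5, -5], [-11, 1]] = a @ [[-1, 1], [2, 0], [-4, 0]]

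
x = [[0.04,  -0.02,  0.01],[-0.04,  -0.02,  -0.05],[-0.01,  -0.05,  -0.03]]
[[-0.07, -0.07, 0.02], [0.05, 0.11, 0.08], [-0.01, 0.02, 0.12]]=x@[[-1.67, -0.98, -0.45], [0.42, 0.67, -2.05], [0.26, -1.59, -0.43]]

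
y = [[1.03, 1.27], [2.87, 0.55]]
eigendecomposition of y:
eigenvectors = [[0.6, -0.51],[0.80, 0.86]]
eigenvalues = [2.71, -1.13]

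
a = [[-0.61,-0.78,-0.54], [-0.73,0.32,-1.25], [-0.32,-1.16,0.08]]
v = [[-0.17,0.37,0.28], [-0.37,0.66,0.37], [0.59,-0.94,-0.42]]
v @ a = [[-0.26, -0.07, -0.35], [-0.37, 0.07, -0.60], [0.46, -0.27, 0.82]]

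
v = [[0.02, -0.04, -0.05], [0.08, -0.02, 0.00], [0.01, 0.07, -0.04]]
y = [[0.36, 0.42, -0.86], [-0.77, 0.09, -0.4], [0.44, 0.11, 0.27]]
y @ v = [[0.03, -0.08, 0.02], [-0.01, 0.00, 0.05], [0.02, -0.0, -0.03]]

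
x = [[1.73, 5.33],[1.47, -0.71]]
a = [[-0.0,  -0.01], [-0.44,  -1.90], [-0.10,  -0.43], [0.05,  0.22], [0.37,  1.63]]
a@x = [[-0.01, 0.01], [-3.55, -1.0], [-0.81, -0.23], [0.41, 0.11], [3.04, 0.81]]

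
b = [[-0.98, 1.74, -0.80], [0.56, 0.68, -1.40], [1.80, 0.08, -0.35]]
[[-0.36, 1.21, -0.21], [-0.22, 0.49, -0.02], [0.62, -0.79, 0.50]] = b@[[0.42, -0.54, 0.31],[0.23, 0.17, 0.15],[0.44, -0.48, 0.21]]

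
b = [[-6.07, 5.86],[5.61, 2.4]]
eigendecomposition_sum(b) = [[-7.14, 3.68], [3.53, -1.82]] + [[1.07, 2.18],[2.08, 4.22]]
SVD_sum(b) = [[-7.14, 3.91], [3.30, -1.81]] + [[1.07, 1.95], [2.31, 4.21]]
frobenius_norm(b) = 10.41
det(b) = -47.44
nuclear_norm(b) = 14.26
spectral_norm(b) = 8.97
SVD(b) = [[-0.91,0.42], [0.42,0.91]] @ diag([8.968449575063513, 5.289944443899493]) @ [[0.88, -0.48], [0.48, 0.88]]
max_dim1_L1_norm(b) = 11.93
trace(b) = -3.67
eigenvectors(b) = [[-0.9, -0.46], [0.44, -0.89]]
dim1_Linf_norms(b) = [6.07, 5.61]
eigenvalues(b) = [-8.96, 5.29]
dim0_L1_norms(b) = [11.68, 8.26]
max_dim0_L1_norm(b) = 11.68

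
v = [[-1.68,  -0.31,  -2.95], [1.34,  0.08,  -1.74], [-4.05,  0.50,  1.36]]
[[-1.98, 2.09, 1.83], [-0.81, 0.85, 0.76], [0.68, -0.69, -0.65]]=v @ [[0.09, -0.10, -0.08], [0.57, -0.59, -0.53], [0.56, -0.59, -0.52]]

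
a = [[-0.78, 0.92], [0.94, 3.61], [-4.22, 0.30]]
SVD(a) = [[-0.12, -0.29], [0.4, -0.89], [-0.91, -0.35]] @ diag([4.432856057812557, 3.690350548486487]) @ [[0.97,0.24],[0.24,-0.97]]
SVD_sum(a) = [[-0.52, -0.13],[1.73, 0.43],[-3.91, -0.97]] + [[-0.26, 1.05], [-0.79, 3.18], [-0.31, 1.27]]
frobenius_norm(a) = 5.77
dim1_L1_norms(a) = [1.7, 4.55, 4.52]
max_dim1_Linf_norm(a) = 4.22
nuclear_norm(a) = 8.12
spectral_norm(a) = 4.43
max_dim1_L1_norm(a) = 4.55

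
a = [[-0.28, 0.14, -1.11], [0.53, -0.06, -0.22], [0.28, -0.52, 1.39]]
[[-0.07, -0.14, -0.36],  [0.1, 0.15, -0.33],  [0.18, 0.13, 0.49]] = a@[[0.16, 0.31, -0.44], [-0.28, 0.07, -0.03], [-0.01, 0.06, 0.43]]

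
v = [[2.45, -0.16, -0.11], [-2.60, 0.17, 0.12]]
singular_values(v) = [3.58, 0.0]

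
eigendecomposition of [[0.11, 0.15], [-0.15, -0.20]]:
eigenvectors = [[0.79, -0.61], [-0.61, 0.79]]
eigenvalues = [-0.01, -0.08]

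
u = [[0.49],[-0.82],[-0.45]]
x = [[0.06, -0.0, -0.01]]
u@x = [[0.03, 0.00, -0.00], [-0.05, 0.0, 0.01], [-0.03, 0.0, 0.00]]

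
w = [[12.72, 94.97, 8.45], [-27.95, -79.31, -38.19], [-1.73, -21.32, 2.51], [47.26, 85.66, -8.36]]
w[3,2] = -8.36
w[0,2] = 8.45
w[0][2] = 8.45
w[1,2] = -38.19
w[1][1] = -79.31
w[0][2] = 8.45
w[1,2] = -38.19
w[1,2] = -38.19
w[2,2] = 2.51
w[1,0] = -27.95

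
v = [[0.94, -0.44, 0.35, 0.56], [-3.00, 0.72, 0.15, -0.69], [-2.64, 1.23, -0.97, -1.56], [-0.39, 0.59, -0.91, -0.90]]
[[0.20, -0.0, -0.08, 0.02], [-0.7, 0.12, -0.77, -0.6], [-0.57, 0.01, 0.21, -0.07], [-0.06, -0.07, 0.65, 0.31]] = v @ [[0.17,-0.06,0.38,0.22], [0.01,-0.12,0.31,-0.04], [-0.23,0.05,-0.38,-0.27], [0.23,-0.03,-0.30,-0.19]]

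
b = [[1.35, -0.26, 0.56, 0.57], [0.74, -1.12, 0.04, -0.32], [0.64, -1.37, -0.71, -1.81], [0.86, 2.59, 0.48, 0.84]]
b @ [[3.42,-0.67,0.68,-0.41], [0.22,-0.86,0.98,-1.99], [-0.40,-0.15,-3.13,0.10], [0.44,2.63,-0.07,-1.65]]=[[4.59,  0.73,  -1.13,  -0.92], [2.13,  -0.38,  -0.7,  2.46], [1.37,  -3.9,  1.44,  5.38], [3.69,  -0.67,  1.56,  -6.84]]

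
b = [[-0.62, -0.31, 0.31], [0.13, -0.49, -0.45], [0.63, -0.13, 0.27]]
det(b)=0.308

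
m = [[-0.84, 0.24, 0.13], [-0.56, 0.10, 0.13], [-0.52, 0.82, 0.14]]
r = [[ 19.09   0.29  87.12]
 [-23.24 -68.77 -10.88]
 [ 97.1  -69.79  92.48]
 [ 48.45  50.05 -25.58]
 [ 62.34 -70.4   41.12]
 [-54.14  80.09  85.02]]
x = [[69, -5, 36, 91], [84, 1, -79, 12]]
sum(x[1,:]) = 18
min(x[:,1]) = -5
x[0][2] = 36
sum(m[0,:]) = -0.473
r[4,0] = 62.34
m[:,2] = [0.134, 0.127, 0.138]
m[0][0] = -0.845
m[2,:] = [-0.522, 0.816, 0.138]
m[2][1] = 0.816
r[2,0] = 97.1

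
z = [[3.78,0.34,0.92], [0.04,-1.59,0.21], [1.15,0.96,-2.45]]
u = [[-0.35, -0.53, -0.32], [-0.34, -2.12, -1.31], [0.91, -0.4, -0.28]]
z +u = [[3.43, -0.19, 0.60], [-0.30, -3.71, -1.10], [2.06, 0.56, -2.73]]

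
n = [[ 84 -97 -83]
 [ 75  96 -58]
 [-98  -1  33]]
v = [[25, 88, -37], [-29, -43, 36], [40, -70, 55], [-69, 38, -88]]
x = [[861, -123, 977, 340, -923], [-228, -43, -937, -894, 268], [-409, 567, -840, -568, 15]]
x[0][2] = 977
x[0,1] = -123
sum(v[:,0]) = -33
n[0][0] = 84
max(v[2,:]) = 55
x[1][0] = -228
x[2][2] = -840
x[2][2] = -840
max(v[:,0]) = 40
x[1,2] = -937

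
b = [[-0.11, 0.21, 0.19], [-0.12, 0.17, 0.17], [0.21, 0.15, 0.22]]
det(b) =0.002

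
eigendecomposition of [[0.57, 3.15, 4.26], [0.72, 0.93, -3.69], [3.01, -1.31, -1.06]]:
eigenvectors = [[0.67+0.00j, (0.06+0.57j), 0.06-0.57j],[-0.43+0.00j, (-0.66+0j), (-0.66-0j)],[-0.60+0.00j, 0.36+0.32j, (0.36-0.32j)]]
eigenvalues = [(-5.33+0j), (2.88+1.19j), (2.88-1.19j)]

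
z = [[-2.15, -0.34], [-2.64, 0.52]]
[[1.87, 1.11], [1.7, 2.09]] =z @ [[-0.77, -0.64], [-0.64, 0.77]]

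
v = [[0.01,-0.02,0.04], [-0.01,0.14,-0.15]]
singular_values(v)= [0.21, 0.01]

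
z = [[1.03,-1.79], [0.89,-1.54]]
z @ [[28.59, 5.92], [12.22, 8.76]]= [[7.57, -9.58],[6.63, -8.22]]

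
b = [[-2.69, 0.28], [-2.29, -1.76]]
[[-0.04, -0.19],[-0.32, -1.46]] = b@[[0.03, 0.14], [0.14, 0.65]]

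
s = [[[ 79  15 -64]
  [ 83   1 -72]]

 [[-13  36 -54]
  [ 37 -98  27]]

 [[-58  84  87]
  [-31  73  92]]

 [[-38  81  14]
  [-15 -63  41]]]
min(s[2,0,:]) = -58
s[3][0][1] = 81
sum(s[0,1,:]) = 12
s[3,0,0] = -38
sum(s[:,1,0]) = 74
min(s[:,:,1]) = -98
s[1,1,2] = 27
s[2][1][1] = 73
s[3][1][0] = -15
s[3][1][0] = -15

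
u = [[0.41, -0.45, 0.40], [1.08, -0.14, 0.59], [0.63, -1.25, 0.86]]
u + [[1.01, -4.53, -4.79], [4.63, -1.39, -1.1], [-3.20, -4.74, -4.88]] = [[1.42, -4.98, -4.39], [5.71, -1.53, -0.51], [-2.57, -5.99, -4.02]]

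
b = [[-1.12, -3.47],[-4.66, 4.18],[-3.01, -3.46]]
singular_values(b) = [6.62, 5.45]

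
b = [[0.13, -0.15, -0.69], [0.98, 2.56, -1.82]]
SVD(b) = [[-0.10, -1.00], [-1.00, 0.10]] @ diag([3.3048959124701858, 0.6477368352485912]) @ [[-0.3, -0.77, 0.57], [-0.06, 0.61, 0.79]]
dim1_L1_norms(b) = [0.97, 5.36]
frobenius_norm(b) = 3.37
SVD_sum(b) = [[0.09,0.24,-0.18], [0.98,2.52,-1.87]] + [[0.04,-0.39,-0.51], [-0.0,0.04,0.05]]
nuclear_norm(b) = 3.95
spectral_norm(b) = 3.30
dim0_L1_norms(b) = [1.11, 2.71, 2.51]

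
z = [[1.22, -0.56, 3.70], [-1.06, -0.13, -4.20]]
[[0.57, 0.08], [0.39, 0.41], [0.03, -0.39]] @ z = [[0.61, -0.33, 1.77], [0.04, -0.27, -0.28], [0.45, 0.03, 1.75]]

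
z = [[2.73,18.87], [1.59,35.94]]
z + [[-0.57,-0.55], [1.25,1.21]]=[[2.16, 18.32], [2.84, 37.15]]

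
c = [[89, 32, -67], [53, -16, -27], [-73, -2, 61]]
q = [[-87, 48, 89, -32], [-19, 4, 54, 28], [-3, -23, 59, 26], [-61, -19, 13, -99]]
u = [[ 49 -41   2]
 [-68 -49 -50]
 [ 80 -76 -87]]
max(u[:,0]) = 80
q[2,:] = [-3, -23, 59, 26]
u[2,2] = -87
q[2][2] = 59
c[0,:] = [89, 32, -67]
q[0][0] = -87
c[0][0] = 89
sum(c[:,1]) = 14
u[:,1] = [-41, -49, -76]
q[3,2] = 13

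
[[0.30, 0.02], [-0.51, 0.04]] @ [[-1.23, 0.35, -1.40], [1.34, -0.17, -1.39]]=[[-0.34,0.10,-0.45], [0.68,-0.19,0.66]]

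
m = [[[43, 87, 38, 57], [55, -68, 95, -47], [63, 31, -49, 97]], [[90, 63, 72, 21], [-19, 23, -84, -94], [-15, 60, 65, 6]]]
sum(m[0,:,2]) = 84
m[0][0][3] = 57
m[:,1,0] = [55, -19]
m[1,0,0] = 90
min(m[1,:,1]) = 23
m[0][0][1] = 87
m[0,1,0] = 55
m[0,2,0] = 63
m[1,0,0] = 90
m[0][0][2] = 38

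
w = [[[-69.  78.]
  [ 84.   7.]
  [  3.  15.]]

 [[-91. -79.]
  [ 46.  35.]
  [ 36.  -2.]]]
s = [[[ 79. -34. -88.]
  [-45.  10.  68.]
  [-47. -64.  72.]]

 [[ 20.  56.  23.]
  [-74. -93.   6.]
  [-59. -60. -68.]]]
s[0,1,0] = -45.0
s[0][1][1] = 10.0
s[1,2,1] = -60.0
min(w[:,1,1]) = 7.0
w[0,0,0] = -69.0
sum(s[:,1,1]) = -83.0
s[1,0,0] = 20.0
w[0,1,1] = 7.0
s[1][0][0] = 20.0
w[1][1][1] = 35.0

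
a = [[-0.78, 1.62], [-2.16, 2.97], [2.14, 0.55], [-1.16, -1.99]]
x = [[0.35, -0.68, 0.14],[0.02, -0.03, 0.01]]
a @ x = [[-0.24, 0.48, -0.09], [-0.7, 1.38, -0.27], [0.76, -1.47, 0.31], [-0.45, 0.85, -0.18]]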